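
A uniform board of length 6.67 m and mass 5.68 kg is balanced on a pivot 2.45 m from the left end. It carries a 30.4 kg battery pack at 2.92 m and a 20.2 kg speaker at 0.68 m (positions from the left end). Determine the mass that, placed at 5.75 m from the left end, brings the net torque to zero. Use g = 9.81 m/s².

m ≈ 4.98 kg

Taking torques about the pivot (at 2.45 m from the left end):
Beam weight: 5.68 × 9.81 = 55.72 N down at 3.335 m → arm 0.885 m, τ = 55.72 × 0.885 = 49.31 N·m clockwise.
Battery pack: 30.4 × 9.81 = 298.2 N down at 2.92 m → arm 0.47 m, τ = 298.2 × 0.47 = 140.2 N·m clockwise.
Speaker: 20.2 × 9.81 = 198.2 N down at 0.68 m → arm 1.77 m, τ = 198.2 × 1.77 = 350.8 N·m counterclockwise.
Net moment of known loads = 161.3 N·m counterclockwise.
An unknown mass m at 5.75 m has arm 3.3 m; its moment is m·g·3.3 clockwise.
Στ = 0 ⇒ m × 9.81 × 3.3 = 161.3 ⇒ m = 161.3 / (9.81 × 3.3) = 4.98 kg.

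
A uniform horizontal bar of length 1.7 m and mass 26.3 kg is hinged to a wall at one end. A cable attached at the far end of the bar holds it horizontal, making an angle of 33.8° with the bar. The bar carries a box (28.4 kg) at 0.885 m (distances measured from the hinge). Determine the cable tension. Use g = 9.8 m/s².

T ≈ 492 N

About the hinge:
Beam weight: 26.3 × 9.8 = 257.7 N down at 0.85 m → arm 0.85 m, τ = 257.7 × 0.85 = 219 N·m clockwise.
Box: 28.4 × 9.8 = 278.3 N down at 0.885 m → arm 0.885 m, τ = 278.3 × 0.885 = 246.3 N·m clockwise.
Total clockwise load moment = 465.3 N·m.
The cable tension T acts at 1.7 m; only its component perpendicular to the bar, T sinθ, produces torque. sin 33.8° = 0.5563.
For rotational equilibrium, T × 1.7 × 0.5563 = 465.3, so T = 465.3 / 0.9457 = 492 N.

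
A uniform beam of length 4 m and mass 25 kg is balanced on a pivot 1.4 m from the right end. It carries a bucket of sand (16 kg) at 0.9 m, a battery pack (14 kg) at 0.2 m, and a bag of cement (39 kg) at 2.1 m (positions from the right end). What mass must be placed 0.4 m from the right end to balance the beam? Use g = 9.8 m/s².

Choose the pivot (at 1.4 m from the right end) as the axis so the support reaction has zero arm there.
Beam weight: 25 × 9.8 = 245 N down at 2 m → arm 0.6 m, τ = 245 × 0.6 = 147 N·m counterclockwise.
Bucket of sand: 16 × 9.8 = 156.8 N down at 0.9 m → arm 0.5 m, τ = 156.8 × 0.5 = 78.4 N·m clockwise.
Battery pack: 14 × 9.8 = 137.2 N down at 0.2 m → arm 1.2 m, τ = 137.2 × 1.2 = 164.6 N·m clockwise.
Bag of cement: 39 × 9.8 = 382.2 N down at 2.1 m → arm 0.7 m, τ = 382.2 × 0.7 = 267.5 N·m counterclockwise.
Net moment of known loads = 171.5 N·m counterclockwise.
An unknown mass m at 0.4 m has arm 1 m; its moment is m·g·1 clockwise.
Setting net torque to zero: m × 9.8 × 1 = 171.5 → m = 171.5 / (9.8 × 1) = 17.5 kg.

m ≈ 17.5 kg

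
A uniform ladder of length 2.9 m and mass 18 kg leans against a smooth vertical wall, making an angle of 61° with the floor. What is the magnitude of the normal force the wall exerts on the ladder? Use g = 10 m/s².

Choose the foot of the ladder as the axis so the floor normal and friction both act there and drop out.
Ladder weight 18×10 = 180 N acts at 1.45 m along the ladder; its horizontal arm is 1.45·cos61° = 0.703 m → τ = 126.5 N·m clockwise.
Wall normal N acts horizontally at the top; its moment arm is the height L sinθ = 2.9·sin61° = 2.536 m, counterclockwise.
For rotational equilibrium, N × 2.536 = 126.5, so N = 49.9 N.

N_wall ≈ 49.9 N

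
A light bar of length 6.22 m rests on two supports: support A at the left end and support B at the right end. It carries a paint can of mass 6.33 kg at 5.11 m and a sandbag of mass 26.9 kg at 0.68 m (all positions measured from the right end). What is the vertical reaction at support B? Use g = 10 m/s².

R_B ≈ 251 N

Taking torques about support A:
Paint can: 6.33 × 10 = 63.3 N down at 5.11 m → arm 1.11 m, τ = 63.3 × 1.11 = 70.26 N·m clockwise.
Sandbag: 26.9 × 10 = 269 N down at 0.68 m → arm 5.54 m, τ = 269 × 5.54 = 1490 N·m clockwise.
Net load moment about support A = 1560 N·m clockwise.
Reaction R at support B is upward at 0 m, arm 6.22 m → moment R × 6.22 counterclockwise.
Balancing moments: R × 6.22 = 1560, giving R = 251 N.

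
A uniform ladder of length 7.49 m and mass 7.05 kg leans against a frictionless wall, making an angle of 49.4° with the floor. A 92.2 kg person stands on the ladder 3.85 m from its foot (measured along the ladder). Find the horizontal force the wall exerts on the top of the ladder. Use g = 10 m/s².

Taking torques about the foot of the ladder:
Ladder weight 7.05×10 = 70.5 N acts at 3.745 m along the ladder; its horizontal arm is 3.745·cos49.4° = 2.437 m → τ = 171.8 N·m clockwise.
Person: 92.2×10 = 922 N at 3.85 m → arm 2.505 m → τ = 2310 N·m clockwise.
Wall normal N acts horizontally at the top; its moment arm is the height L sinθ = 7.49·sin49.4° = 5.687 m, counterclockwise.
For rotational equilibrium, N × 5.687 = 2482, so N = 436 N.

N_wall ≈ 436 N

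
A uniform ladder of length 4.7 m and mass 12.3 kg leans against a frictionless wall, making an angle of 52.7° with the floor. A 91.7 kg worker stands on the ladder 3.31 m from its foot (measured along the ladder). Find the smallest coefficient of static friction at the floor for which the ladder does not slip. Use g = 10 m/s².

About the foot of the ladder:
Ladder weight 12.3×10 = 123 N acts at 2.35 m along the ladder; its horizontal arm is 2.35·cos52.7° = 1.424 m → τ = 175.2 N·m clockwise.
Worker: 91.7×10 = 917 N at 3.31 m → arm 2.006 m → τ = 1840 N·m clockwise.
Wall normal N acts horizontally at the top; its moment arm is the height L sinθ = 4.7·sin52.7° = 3.739 m, counterclockwise.
Στ = 0 ⇒ N × 3.739 = 2015 ⇒ N = 538.9 N.
ΣFx = 0 ⇒ f = N_wall = 538.9 N. ΣFy = 0 ⇒ N_floor = 1040 N.
μ_min = f / N_floor = 538.9 / 1040 = 0.518.

μ_min ≈ 0.518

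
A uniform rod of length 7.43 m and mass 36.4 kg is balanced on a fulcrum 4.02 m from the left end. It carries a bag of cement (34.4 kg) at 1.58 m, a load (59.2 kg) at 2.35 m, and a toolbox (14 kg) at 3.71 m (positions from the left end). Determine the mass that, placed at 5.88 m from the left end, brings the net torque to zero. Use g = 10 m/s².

Take moments about the fulcrum (at 4.02 m from the left end).
Beam weight: 36.4 × 10 = 364 N down at 3.715 m → arm 0.305 m, τ = 364 × 0.305 = 111 N·m counterclockwise.
Bag of cement: 34.4 × 10 = 344 N down at 1.58 m → arm 2.44 m, τ = 344 × 2.44 = 839.4 N·m counterclockwise.
Load: 59.2 × 10 = 592 N down at 2.35 m → arm 1.67 m, τ = 592 × 1.67 = 988.6 N·m counterclockwise.
Toolbox: 14 × 10 = 140 N down at 3.71 m → arm 0.31 m, τ = 140 × 0.31 = 43.4 N·m counterclockwise.
Net moment of known loads = 1982 N·m counterclockwise.
An unknown mass m at 5.88 m has arm 1.86 m; its moment is m·g·1.86 clockwise.
Setting net torque to zero: m × 10 × 1.86 = 1982 → m = 1982 / (10 × 1.86) = 107 kg.

m ≈ 107 kg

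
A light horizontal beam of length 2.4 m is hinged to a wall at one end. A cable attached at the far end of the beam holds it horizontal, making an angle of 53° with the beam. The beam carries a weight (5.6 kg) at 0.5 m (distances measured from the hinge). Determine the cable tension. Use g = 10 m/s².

T ≈ 14.6 N

Sum moments about the hinge (the unknown hinge reaction has zero arm there).
Weight: 5.6 × 10 = 56 N down at 0.5 m → arm 0.5 m, τ = 56 × 0.5 = 28 N·m clockwise.
Total clockwise load moment = 28 N·m.
The cable tension T acts at 2.4 m; only its component perpendicular to the beam, T sinθ, produces torque. sin 53° = 0.7986.
For rotational equilibrium, T × 2.4 × 0.7986 = 28, so T = 28 / 1.917 = 14.6 N.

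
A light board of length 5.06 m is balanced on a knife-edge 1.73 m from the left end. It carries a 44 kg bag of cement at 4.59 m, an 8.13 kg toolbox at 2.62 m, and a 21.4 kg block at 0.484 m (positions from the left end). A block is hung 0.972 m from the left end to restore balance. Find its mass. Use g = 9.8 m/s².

Take moments about the knife-edge (at 1.73 m from the left end).
Bag of cement: 44 × 9.8 = 431.2 N down at 4.59 m → arm 2.86 m, τ = 431.2 × 2.86 = 1233 N·m clockwise.
Toolbox: 8.13 × 9.8 = 79.67 N down at 2.62 m → arm 0.89 m, τ = 79.67 × 0.89 = 70.91 N·m clockwise.
Block: 21.4 × 9.8 = 209.7 N down at 0.484 m → arm 1.246 m, τ = 209.7 × 1.246 = 261.3 N·m counterclockwise.
Net moment of known loads = 1043 N·m clockwise.
An unknown mass m at 0.972 m has arm 0.758 m; its moment is m·g·0.758 counterclockwise.
Στ = 0 ⇒ m × 9.8 × 0.758 = 1043 ⇒ m = 1043 / (9.8 × 0.758) = 140 kg.

m ≈ 140 kg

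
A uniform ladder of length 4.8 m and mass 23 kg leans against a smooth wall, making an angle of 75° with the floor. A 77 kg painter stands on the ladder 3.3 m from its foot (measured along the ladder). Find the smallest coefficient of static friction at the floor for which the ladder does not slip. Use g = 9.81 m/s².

Taking torques about the foot of the ladder:
Ladder weight 23×9.81 = 225.6 N acts at 2.4 m along the ladder; its horizontal arm is 2.4·cos75° = 0.6212 m → τ = 140.1 N·m clockwise.
Painter: 77×9.81 = 755.4 N at 3.3 m → arm 0.8541 m → τ = 645.2 N·m clockwise.
Wall normal N acts horizontally at the top; its moment arm is the height L sinθ = 4.8·sin75° = 4.636 m, counterclockwise.
Balancing moments: N × 4.636 = 785.3, giving N = 169.4 N.
ΣFx = 0 ⇒ f = N_wall = 169.4 N. ΣFy = 0 ⇒ N_floor = 981 N.
μ_min = f / N_floor = 169.4 / 981 = 0.173.

μ_min ≈ 0.173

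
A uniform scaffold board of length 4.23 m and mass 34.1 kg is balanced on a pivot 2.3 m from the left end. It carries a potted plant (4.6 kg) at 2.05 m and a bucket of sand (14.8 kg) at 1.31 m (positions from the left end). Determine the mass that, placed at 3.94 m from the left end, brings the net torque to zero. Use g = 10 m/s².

Choose the pivot (at 2.3 m from the left end) as the axis so the support reaction has zero arm there.
Beam weight: 34.1 × 10 = 341 N down at 2.115 m → arm 0.185 m, τ = 341 × 0.185 = 63.09 N·m counterclockwise.
Potted plant: 4.6 × 10 = 46 N down at 2.05 m → arm 0.25 m, τ = 46 × 0.25 = 11.5 N·m counterclockwise.
Bucket of sand: 14.8 × 10 = 148 N down at 1.31 m → arm 0.99 m, τ = 148 × 0.99 = 146.5 N·m counterclockwise.
Net moment of known loads = 221.1 N·m counterclockwise.
An unknown mass m at 3.94 m has arm 1.64 m; its moment is m·g·1.64 clockwise.
For rotational equilibrium, m × 10 × 1.64 = 221.1, so m = 221.1 / (10 × 1.64) = 13.5 kg.

m ≈ 13.5 kg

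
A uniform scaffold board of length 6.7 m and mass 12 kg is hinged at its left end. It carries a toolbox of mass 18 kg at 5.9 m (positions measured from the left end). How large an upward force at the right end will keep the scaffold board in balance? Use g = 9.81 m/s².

F ≈ 214 N

Take moments about the left end.
Beam weight: 12 × 9.81 = 117.7 N down at 3.35 m → arm 3.35 m, τ = 117.7 × 3.35 = 394.3 N·m clockwise.
Toolbox: 18 × 9.81 = 176.6 N down at 5.9 m → arm 5.9 m, τ = 176.6 × 5.9 = 1042 N·m clockwise.
Net moment of the loads = 1436 N·m clockwise.
The upward force F acts at the right end, arm 6.7 m, giving F × 6.7 counterclockwise.
Balancing moments: F × 6.7 = 1436, giving F = 1436 / 6.7 = 214 N.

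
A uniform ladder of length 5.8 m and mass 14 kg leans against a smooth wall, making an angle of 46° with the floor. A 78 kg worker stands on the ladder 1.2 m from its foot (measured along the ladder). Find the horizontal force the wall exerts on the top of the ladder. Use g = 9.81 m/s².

Sum moments about the foot of the ladder (the floor normal and friction both act there and drop out).
Ladder weight 14×9.81 = 137.3 N acts at 2.9 m along the ladder; its horizontal arm is 2.9·cos46° = 2.015 m → τ = 276.7 N·m clockwise.
Worker: 78×9.81 = 765.2 N at 1.2 m → arm 0.8336 m → τ = 637.9 N·m clockwise.
Wall normal N acts horizontally at the top; its moment arm is the height L sinθ = 5.8·sin46° = 4.172 m, counterclockwise.
For rotational equilibrium, N × 4.172 = 914.6, so N = 219 N.

N_wall ≈ 219 N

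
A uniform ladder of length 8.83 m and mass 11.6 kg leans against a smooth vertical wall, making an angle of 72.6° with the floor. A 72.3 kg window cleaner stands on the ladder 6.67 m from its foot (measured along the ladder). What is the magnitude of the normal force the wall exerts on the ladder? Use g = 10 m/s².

N_wall ≈ 189 N

About the foot of the ladder:
Ladder weight 11.6×10 = 116 N acts at 4.415 m along the ladder; its horizontal arm is 4.415·cos72.6° = 1.32 m → τ = 153.1 N·m clockwise.
Window cleaner: 72.3×10 = 723 N at 6.67 m → arm 1.995 m → τ = 1442 N·m clockwise.
Wall normal N acts horizontally at the top; its moment arm is the height L sinθ = 8.83·sin72.6° = 8.426 m, counterclockwise.
For rotational equilibrium, N × 8.426 = 1595, so N = 189 N.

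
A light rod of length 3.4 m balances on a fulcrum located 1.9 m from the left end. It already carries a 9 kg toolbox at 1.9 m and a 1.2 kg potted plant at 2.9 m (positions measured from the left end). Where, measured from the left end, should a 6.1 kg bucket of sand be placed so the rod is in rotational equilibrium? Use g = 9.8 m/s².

Choose the fulcrum (at 1.9 m from the left end) as the axis so the support reaction has zero arm there.
Toolbox: acts at the fulcrum, moment arm 0 → no torque.
Potted plant: 1.2 × 9.8 = 11.76 N down at 2.9 m → arm 1 m, τ = 11.76 × 1 = 11.76 N·m clockwise.
Net moment of existing loads = 11.76 N·m clockwise.
The bucket of sand weighs 6.1 × 9.8 = 59.78 N and must supply an equal counterclockwise moment, so its lever arm about the fulcrum is 11.76 / 59.78 = 0.197 m.
That puts it at 1.9 − 0.197 = 1.7 m from the left end.

x ≈ 1.7 m from the left end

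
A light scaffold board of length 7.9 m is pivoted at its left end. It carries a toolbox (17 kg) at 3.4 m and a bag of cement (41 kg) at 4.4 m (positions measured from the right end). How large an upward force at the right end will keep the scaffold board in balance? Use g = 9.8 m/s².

Take moments about the left end.
Toolbox: 17 × 9.8 = 166.6 N down at 3.4 m → arm 4.5 m, τ = 166.6 × 4.5 = 749.7 N·m clockwise.
Bag of cement: 41 × 9.8 = 401.8 N down at 4.4 m → arm 3.5 m, τ = 401.8 × 3.5 = 1406 N·m clockwise.
Net moment of the loads = 2156 N·m clockwise.
The upward force F acts at the right end, arm 7.9 m, giving F × 7.9 counterclockwise.
Balancing moments: F × 7.9 = 2156, giving F = 2156 / 7.9 = 273 N.

F ≈ 273 N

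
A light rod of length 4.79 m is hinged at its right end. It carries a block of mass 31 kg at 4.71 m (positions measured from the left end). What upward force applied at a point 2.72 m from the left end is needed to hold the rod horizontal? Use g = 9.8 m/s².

F ≈ 11.7 N

Sum moments about the right end (the unknown pivot reaction has zero arm there).
Block: 31 × 9.8 = 303.8 N down at 4.71 m → arm 0.08 m, τ = 303.8 × 0.08 = 24.3 N·m counterclockwise.
Net moment of the loads = 24.3 N·m counterclockwise.
The upward force F acts at a point 2.72 m from the left end, arm 2.07 m, giving F × 2.07 clockwise.
Στ = 0 ⇒ F × 2.07 = 24.3 ⇒ F = 24.3 / 2.07 = 11.7 N.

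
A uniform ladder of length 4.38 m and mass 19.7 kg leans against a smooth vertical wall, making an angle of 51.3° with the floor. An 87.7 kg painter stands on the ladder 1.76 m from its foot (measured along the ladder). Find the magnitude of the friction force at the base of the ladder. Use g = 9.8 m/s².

Take moments about the foot of the ladder.
Ladder weight 19.7×9.8 = 193.1 N acts at 2.19 m along the ladder; its horizontal arm is 2.19·cos51.3° = 1.369 m → τ = 264.4 N·m clockwise.
Painter: 87.7×9.8 = 859.5 N at 1.76 m → arm 1.1 m → τ = 945.5 N·m clockwise.
Wall normal N acts horizontally at the top; its moment arm is the height L sinθ = 4.38·sin51.3° = 3.418 m, counterclockwise.
Balancing moments: N × 3.418 = 1210, giving N = 354 N.
ΣFx = 0: friction at the foot balances the wall's push, so f = N_wall = 354 N.

f ≈ 354 N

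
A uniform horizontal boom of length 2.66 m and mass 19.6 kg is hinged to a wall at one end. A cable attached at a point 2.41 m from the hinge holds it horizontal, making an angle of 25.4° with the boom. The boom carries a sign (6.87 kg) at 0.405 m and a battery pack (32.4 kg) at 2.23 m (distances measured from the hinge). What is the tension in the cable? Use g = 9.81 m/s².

T ≈ 959 N

Taking torques about the hinge:
Beam weight: 19.6 × 9.81 = 192.3 N down at 1.33 m → arm 1.33 m, τ = 192.3 × 1.33 = 255.8 N·m clockwise.
Sign: 6.87 × 9.81 = 67.39 N down at 0.405 m → arm 0.405 m, τ = 67.39 × 0.405 = 27.29 N·m clockwise.
Battery pack: 32.4 × 9.81 = 317.8 N down at 2.23 m → arm 2.23 m, τ = 317.8 × 2.23 = 708.7 N·m clockwise.
Total clockwise load moment = 991.8 N·m.
The cable tension T acts at 2.41 m; only its component perpendicular to the boom, T sinθ, produces torque. sin 25.4° = 0.4289.
For rotational equilibrium, T × 2.41 × 0.4289 = 991.8, so T = 991.8 / 1.034 = 959 N.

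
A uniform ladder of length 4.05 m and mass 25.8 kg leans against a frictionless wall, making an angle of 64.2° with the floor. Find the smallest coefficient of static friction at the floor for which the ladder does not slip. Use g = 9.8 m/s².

Sum moments about the foot of the ladder (the floor normal and friction both act there and drop out).
Ladder weight 25.8×9.8 = 252.8 N acts at 2.025 m along the ladder; its horizontal arm is 2.025·cos64.2° = 0.8813 m → τ = 222.8 N·m clockwise.
Wall normal N acts horizontally at the top; its moment arm is the height L sinθ = 4.05·sin64.2° = 3.646 m, counterclockwise.
Balancing moments: N × 3.646 = 222.8, giving N = 61.11 N.
ΣFx = 0 ⇒ f = N_wall = 61.11 N. ΣFy = 0 ⇒ N_floor = 252.8 N.
μ_min = f / N_floor = 61.11 / 252.8 = 0.242.

μ_min ≈ 0.242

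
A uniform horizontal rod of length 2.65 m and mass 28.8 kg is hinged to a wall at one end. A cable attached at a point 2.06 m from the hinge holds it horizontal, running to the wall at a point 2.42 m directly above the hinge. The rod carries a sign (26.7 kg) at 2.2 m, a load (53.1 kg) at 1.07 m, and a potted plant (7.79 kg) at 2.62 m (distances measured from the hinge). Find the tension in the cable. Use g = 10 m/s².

Sum moments about the hinge (the unknown hinge reaction has zero arm there).
Beam weight: 28.8 × 10 = 288 N down at 1.325 m → arm 1.325 m, τ = 288 × 1.325 = 381.6 N·m clockwise.
Sign: 26.7 × 10 = 267 N down at 2.2 m → arm 2.2 m, τ = 267 × 2.2 = 587.4 N·m clockwise.
Load: 53.1 × 10 = 531 N down at 1.07 m → arm 1.07 m, τ = 531 × 1.07 = 568.2 N·m clockwise.
Potted plant: 7.79 × 10 = 77.9 N down at 2.62 m → arm 2.62 m, τ = 77.9 × 2.62 = 204.1 N·m clockwise.
Total clockwise load moment = 1741 N·m.
The cable tension T acts at 2.06 m; only its component perpendicular to the rod, T sinθ, produces torque. sinθ = h/√(h²+d²) = 2.42/√(2.42²+2.06²) = 0.7615.
For rotational equilibrium, T × 2.06 × 0.7615 = 1741, so T = 1741 / 1.569 = 1110 N.

T ≈ 1110 N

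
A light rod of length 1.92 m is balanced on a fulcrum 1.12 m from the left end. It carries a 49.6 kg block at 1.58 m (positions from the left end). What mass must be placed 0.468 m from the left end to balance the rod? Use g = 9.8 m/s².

Choose the fulcrum (at 1.12 m from the left end) as the axis so the support reaction has zero arm there.
Block: 49.6 × 9.8 = 486.1 N down at 1.58 m → arm 0.46 m, τ = 486.1 × 0.46 = 223.6 N·m clockwise.
Net moment of known loads = 223.6 N·m clockwise.
An unknown mass m at 0.468 m has arm 0.652 m; its moment is m·g·0.652 counterclockwise.
For rotational equilibrium, m × 9.8 × 0.652 = 223.6, so m = 223.6 / (9.8 × 0.652) = 35 kg.

m ≈ 35 kg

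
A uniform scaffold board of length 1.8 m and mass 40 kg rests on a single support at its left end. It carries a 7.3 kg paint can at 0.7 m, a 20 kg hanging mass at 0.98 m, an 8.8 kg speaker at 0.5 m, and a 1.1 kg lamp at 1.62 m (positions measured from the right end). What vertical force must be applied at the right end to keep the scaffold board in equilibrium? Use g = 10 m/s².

F ≈ 400 N

Choose the left end as the axis so the unknown pivot reaction has zero arm there.
Beam weight: 40 × 10 = 400 N down at 0.9 m → arm 0.9 m, τ = 400 × 0.9 = 360 N·m clockwise.
Paint can: 7.3 × 10 = 73 N down at 0.7 m → arm 1.1 m, τ = 73 × 1.1 = 80.3 N·m clockwise.
Hanging mass: 20 × 10 = 200 N down at 0.98 m → arm 0.82 m, τ = 200 × 0.82 = 164 N·m clockwise.
Speaker: 8.8 × 10 = 88 N down at 0.5 m → arm 1.3 m, τ = 88 × 1.3 = 114.4 N·m clockwise.
Lamp: 1.1 × 10 = 11 N down at 1.62 m → arm 0.18 m, τ = 11 × 0.18 = 1.98 N·m clockwise.
Net moment of the loads = 720.7 N·m clockwise.
The upward force F acts at the right end, arm 1.8 m, giving F × 1.8 counterclockwise.
Στ = 0 ⇒ F × 1.8 = 720.7 ⇒ F = 720.7 / 1.8 = 400 N.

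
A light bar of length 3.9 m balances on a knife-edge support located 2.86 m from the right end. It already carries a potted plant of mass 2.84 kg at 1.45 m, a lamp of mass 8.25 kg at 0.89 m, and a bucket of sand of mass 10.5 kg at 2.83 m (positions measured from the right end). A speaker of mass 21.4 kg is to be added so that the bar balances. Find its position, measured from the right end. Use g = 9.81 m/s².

x ≈ 3.82 m from the right end

Take moments about the knife-edge support (at 2.86 m from the right end).
Potted plant: 2.84 × 9.81 = 27.86 N down at 1.45 m → arm 1.41 m, τ = 27.86 × 1.41 = 39.28 N·m clockwise.
Lamp: 8.25 × 9.81 = 80.93 N down at 0.89 m → arm 1.97 m, τ = 80.93 × 1.97 = 159.4 N·m clockwise.
Bucket of sand: 10.5 × 9.81 = 103 N down at 2.83 m → arm 0.03 m, τ = 103 × 0.03 = 3.09 N·m clockwise.
Net moment of existing loads = 201.8 N·m clockwise.
The speaker weighs 21.4 × 9.81 = 209.9 N and must supply an equal counterclockwise moment, so its lever arm about the knife-edge support is 201.8 / 209.9 = 0.961 m.
That puts it at 2.86 + 0.961 = 3.82 m from the right end.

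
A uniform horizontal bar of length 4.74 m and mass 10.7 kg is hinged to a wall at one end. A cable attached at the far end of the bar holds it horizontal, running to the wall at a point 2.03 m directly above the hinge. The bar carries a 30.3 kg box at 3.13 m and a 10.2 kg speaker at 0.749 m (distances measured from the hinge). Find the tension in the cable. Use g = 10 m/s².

T ≈ 685 N

About the hinge:
Beam weight: 10.7 × 10 = 107 N down at 2.37 m → arm 2.37 m, τ = 107 × 2.37 = 253.6 N·m clockwise.
Box: 30.3 × 10 = 303 N down at 3.13 m → arm 3.13 m, τ = 303 × 3.13 = 948.4 N·m clockwise.
Speaker: 10.2 × 10 = 102 N down at 0.749 m → arm 0.749 m, τ = 102 × 0.749 = 76.4 N·m clockwise.
Total clockwise load moment = 1278 N·m.
The cable tension T acts at 4.74 m; only its component perpendicular to the bar, T sinθ, produces torque. sinθ = h/√(h²+d²) = 2.03/√(2.03²+4.74²) = 0.3937.
Στ = 0 ⇒ T × 4.74 × 0.3937 = 1278 ⇒ T = 1278 / 1.866 = 685 N.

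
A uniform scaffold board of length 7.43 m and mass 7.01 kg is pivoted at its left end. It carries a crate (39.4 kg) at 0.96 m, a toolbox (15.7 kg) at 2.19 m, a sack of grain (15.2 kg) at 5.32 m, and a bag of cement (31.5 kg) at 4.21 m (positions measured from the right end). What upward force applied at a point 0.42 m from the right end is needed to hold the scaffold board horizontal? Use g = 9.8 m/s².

F ≈ 694 N

Taking torques about the left end:
Beam weight: 7.01 × 9.8 = 68.7 N down at 3.715 m → arm 3.715 m, τ = 68.7 × 3.715 = 255.2 N·m clockwise.
Crate: 39.4 × 9.8 = 386.1 N down at 0.96 m → arm 6.47 m, τ = 386.1 × 6.47 = 2498 N·m clockwise.
Toolbox: 15.7 × 9.8 = 153.9 N down at 2.19 m → arm 5.24 m, τ = 153.9 × 5.24 = 806.4 N·m clockwise.
Sack of grain: 15.2 × 9.8 = 149 N down at 5.32 m → arm 2.11 m, τ = 149 × 2.11 = 314.4 N·m clockwise.
Bag of cement: 31.5 × 9.8 = 308.7 N down at 4.21 m → arm 3.22 m, τ = 308.7 × 3.22 = 994 N·m clockwise.
Net moment of the loads = 4868 N·m clockwise.
The upward force F acts at a point 0.42 m from the right end, arm 7.01 m, giving F × 7.01 counterclockwise.
Setting net torque to zero: F × 7.01 = 4868 → F = 4868 / 7.01 = 694 N.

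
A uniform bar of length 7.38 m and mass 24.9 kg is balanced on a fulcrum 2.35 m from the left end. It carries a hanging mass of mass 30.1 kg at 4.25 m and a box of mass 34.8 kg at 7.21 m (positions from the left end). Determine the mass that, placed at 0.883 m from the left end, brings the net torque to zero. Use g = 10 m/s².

About the fulcrum (at 2.35 m from the left end):
Beam weight: 24.9 × 10 = 249 N down at 3.69 m → arm 1.34 m, τ = 249 × 1.34 = 333.7 N·m clockwise.
Hanging mass: 30.1 × 10 = 301 N down at 4.25 m → arm 1.9 m, τ = 301 × 1.9 = 571.9 N·m clockwise.
Box: 34.8 × 10 = 348 N down at 7.21 m → arm 4.86 m, τ = 348 × 4.86 = 1691 N·m clockwise.
Net moment of known loads = 2597 N·m clockwise.
An unknown mass m at 0.883 m has arm 1.467 m; its moment is m·g·1.467 counterclockwise.
Setting net torque to zero: m × 10 × 1.467 = 2597 → m = 2597 / (10 × 1.467) = 177 kg.

m ≈ 177 kg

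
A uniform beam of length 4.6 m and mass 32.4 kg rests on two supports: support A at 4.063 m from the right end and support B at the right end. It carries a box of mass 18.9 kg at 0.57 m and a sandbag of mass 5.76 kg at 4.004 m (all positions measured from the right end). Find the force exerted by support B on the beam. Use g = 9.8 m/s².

Choose support A as the axis so its reaction then has zero moment arm.
Beam weight: 32.4 × 9.8 = 317.5 N down at 2.3 m → arm 1.763 m, τ = 317.5 × 1.763 = 559.8 N·m clockwise.
Box: 18.9 × 9.8 = 185.2 N down at 0.57 m → arm 3.493 m, τ = 185.2 × 3.493 = 646.9 N·m clockwise.
Sandbag: 5.76 × 9.8 = 56.45 N down at 4.004 m → arm 0.059 m, τ = 56.45 × 0.059 = 3.331 N·m clockwise.
Net load moment about support A = 1210 N·m clockwise.
Reaction R at support B is upward at 0 m, arm 4.063 m → moment R × 4.063 counterclockwise.
For rotational equilibrium, R × 4.063 = 1210, so R = 298 N.

R_B ≈ 298 N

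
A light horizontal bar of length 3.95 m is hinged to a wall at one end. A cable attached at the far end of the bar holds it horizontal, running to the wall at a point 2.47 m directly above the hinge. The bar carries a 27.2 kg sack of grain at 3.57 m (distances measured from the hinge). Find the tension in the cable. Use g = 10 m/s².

T ≈ 464 N

Take moments about the hinge.
Sack of grain: 27.2 × 10 = 272 N down at 3.57 m → arm 3.57 m, τ = 272 × 3.57 = 971 N·m clockwise.
Total clockwise load moment = 971 N·m.
The cable tension T acts at 3.95 m; only its component perpendicular to the bar, T sinθ, produces torque. sinθ = h/√(h²+d²) = 2.47/√(2.47²+3.95²) = 0.5302.
Balancing moments: T × 3.95 × 0.5302 = 971, giving T = 971 / 2.094 = 464 N.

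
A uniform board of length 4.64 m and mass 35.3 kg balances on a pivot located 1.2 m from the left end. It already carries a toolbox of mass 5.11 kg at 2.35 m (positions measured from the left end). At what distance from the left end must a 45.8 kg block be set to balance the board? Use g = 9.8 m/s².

Taking torques about the pivot (at 1.2 m from the left end):
Beam weight: 35.3 × 9.8 = 345.9 N down at 2.32 m → arm 1.12 m, τ = 345.9 × 1.12 = 387.4 N·m clockwise.
Toolbox: 5.11 × 9.8 = 50.08 N down at 2.35 m → arm 1.15 m, τ = 50.08 × 1.15 = 57.59 N·m clockwise.
Net moment of existing loads = 445 N·m clockwise.
The block weighs 45.8 × 9.8 = 448.8 N and must supply an equal counterclockwise moment, so its lever arm about the pivot is 445 / 448.8 = 0.992 m.
That puts it at 1.2 − 0.992 = 0.208 m from the left end.

x ≈ 0.208 m from the left end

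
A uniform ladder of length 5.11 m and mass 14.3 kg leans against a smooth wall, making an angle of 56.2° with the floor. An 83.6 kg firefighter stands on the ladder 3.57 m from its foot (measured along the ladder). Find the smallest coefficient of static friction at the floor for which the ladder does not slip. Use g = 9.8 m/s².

Taking torques about the foot of the ladder:
Ladder weight 14.3×9.8 = 140.1 N acts at 2.555 m along the ladder; its horizontal arm is 2.555·cos56.2° = 1.421 m → τ = 199.1 N·m clockwise.
Firefighter: 83.6×9.8 = 819.3 N at 3.57 m → arm 1.986 m → τ = 1627 N·m clockwise.
Wall normal N acts horizontally at the top; its moment arm is the height L sinθ = 5.11·sin56.2° = 4.246 m, counterclockwise.
For rotational equilibrium, N × 4.246 = 1826, so N = 430.1 N.
ΣFx = 0 ⇒ f = N_wall = 430.1 N. ΣFy = 0 ⇒ N_floor = 959.4 N.
μ_min = f / N_floor = 430.1 / 959.4 = 0.448.

μ_min ≈ 0.448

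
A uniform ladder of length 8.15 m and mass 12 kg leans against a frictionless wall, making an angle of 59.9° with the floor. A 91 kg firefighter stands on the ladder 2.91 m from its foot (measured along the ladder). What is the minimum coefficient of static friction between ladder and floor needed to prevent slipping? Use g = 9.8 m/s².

Sum moments about the foot of the ladder (the floor normal and friction both act there and drop out).
Ladder weight 12×9.8 = 117.6 N acts at 4.075 m along the ladder; its horizontal arm is 4.075·cos59.9° = 2.044 m → τ = 240.4 N·m clockwise.
Firefighter: 91×9.8 = 891.8 N at 2.91 m → arm 1.459 m → τ = 1301 N·m clockwise.
Wall normal N acts horizontally at the top; its moment arm is the height L sinθ = 8.15·sin59.9° = 7.051 m, counterclockwise.
For rotational equilibrium, N × 7.051 = 1541, so N = 218.6 N.
ΣFx = 0 ⇒ f = N_wall = 218.6 N. ΣFy = 0 ⇒ N_floor = 1009 N.
μ_min = f / N_floor = 218.6 / 1009 = 0.217.

μ_min ≈ 0.217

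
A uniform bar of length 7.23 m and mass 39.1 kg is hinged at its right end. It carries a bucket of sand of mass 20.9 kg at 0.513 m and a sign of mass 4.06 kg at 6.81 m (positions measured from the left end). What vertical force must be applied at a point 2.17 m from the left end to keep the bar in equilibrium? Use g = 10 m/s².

F ≈ 560 N

Take moments about the right end.
Beam weight: 39.1 × 10 = 391 N down at 3.615 m → arm 3.615 m, τ = 391 × 3.615 = 1413 N·m counterclockwise.
Bucket of sand: 20.9 × 10 = 209 N down at 0.513 m → arm 6.717 m, τ = 209 × 6.717 = 1404 N·m counterclockwise.
Sign: 4.06 × 10 = 40.6 N down at 6.81 m → arm 0.42 m, τ = 40.6 × 0.42 = 17.05 N·m counterclockwise.
Net moment of the loads = 2834 N·m counterclockwise.
The upward force F acts at a point 2.17 m from the left end, arm 5.06 m, giving F × 5.06 clockwise.
Balancing moments: F × 5.06 = 2834, giving F = 2834 / 5.06 = 560 N.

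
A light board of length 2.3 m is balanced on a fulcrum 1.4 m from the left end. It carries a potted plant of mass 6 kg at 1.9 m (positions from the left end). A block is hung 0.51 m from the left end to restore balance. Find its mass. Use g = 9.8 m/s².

m ≈ 3.37 kg

About the fulcrum (at 1.4 m from the left end):
Potted plant: 6 × 9.8 = 58.8 N down at 1.9 m → arm 0.5 m, τ = 58.8 × 0.5 = 29.4 N·m clockwise.
Net moment of known loads = 29.4 N·m clockwise.
An unknown mass m at 0.51 m has arm 0.89 m; its moment is m·g·0.89 counterclockwise.
Στ = 0 ⇒ m × 9.8 × 0.89 = 29.4 ⇒ m = 29.4 / (9.8 × 0.89) = 3.37 kg.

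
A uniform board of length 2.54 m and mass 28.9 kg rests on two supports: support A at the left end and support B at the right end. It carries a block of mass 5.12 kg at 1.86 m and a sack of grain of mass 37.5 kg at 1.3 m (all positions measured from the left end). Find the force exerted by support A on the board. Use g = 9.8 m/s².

Choose support B as the axis so its reaction then has zero moment arm.
Beam weight: 28.9 × 9.8 = 283.2 N down at 1.27 m → arm 1.27 m, τ = 283.2 × 1.27 = 359.7 N·m counterclockwise.
Block: 5.12 × 9.8 = 50.18 N down at 1.86 m → arm 0.68 m, τ = 50.18 × 0.68 = 34.12 N·m counterclockwise.
Sack of grain: 37.5 × 9.8 = 367.5 N down at 1.3 m → arm 1.24 m, τ = 367.5 × 1.24 = 455.7 N·m counterclockwise.
Net load moment about support B = 849.5 N·m counterclockwise.
Reaction R at support A is upward at 0 m, arm 2.54 m → moment R × 2.54 clockwise.
Setting net torque to zero: R × 2.54 = 849.5 → R = 334 N.

R_A ≈ 334 N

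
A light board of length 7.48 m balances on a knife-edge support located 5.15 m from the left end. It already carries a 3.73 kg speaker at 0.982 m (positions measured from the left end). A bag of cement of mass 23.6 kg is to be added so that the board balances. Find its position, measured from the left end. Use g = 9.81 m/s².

About the knife-edge support (at 5.15 m from the left end):
Speaker: 3.73 × 9.81 = 36.59 N down at 0.982 m → arm 4.168 m, τ = 36.59 × 4.168 = 152.5 N·m counterclockwise.
Net moment of existing loads = 152.5 N·m counterclockwise.
The bag of cement weighs 23.6 × 9.81 = 231.5 N and must supply an equal clockwise moment, so its lever arm about the knife-edge support is 152.5 / 231.5 = 0.659 m.
That puts it at 5.15 + 0.659 = 5.81 m from the left end.

x ≈ 5.81 m from the left end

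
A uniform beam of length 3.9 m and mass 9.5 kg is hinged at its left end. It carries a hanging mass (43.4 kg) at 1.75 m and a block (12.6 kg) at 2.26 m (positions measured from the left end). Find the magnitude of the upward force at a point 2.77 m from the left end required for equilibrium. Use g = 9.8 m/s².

F ≈ 435 N

Taking torques about the left end:
Beam weight: 9.5 × 9.8 = 93.1 N down at 1.95 m → arm 1.95 m, τ = 93.1 × 1.95 = 181.5 N·m clockwise.
Hanging mass: 43.4 × 9.8 = 425.3 N down at 1.75 m → arm 1.75 m, τ = 425.3 × 1.75 = 744.3 N·m clockwise.
Block: 12.6 × 9.8 = 123.5 N down at 2.26 m → arm 2.26 m, τ = 123.5 × 2.26 = 279.1 N·m clockwise.
Net moment of the loads = 1205 N·m clockwise.
The upward force F acts at a point 2.77 m from the left end, arm 2.77 m, giving F × 2.77 counterclockwise.
Balancing moments: F × 2.77 = 1205, giving F = 1205 / 2.77 = 435 N.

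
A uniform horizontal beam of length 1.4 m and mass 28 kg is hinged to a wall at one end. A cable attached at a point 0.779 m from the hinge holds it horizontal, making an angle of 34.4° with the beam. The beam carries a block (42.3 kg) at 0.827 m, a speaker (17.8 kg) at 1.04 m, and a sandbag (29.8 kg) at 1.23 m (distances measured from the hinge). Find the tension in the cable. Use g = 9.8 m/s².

Taking torques about the hinge:
Beam weight: 28 × 9.8 = 274.4 N down at 0.7 m → arm 0.7 m, τ = 274.4 × 0.7 = 192.1 N·m clockwise.
Block: 42.3 × 9.8 = 414.5 N down at 0.827 m → arm 0.827 m, τ = 414.5 × 0.827 = 342.8 N·m clockwise.
Speaker: 17.8 × 9.8 = 174.4 N down at 1.04 m → arm 1.04 m, τ = 174.4 × 1.04 = 181.4 N·m clockwise.
Sandbag: 29.8 × 9.8 = 292 N down at 1.23 m → arm 1.23 m, τ = 292 × 1.23 = 359.2 N·m clockwise.
Total clockwise load moment = 1076 N·m.
The cable tension T acts at 0.779 m; only its component perpendicular to the beam, T sinθ, produces torque. sin 34.4° = 0.565.
Setting net torque to zero: T × 0.779 × 0.565 = 1076 → T = 1076 / 0.4401 = 2440 N.

T ≈ 2440 N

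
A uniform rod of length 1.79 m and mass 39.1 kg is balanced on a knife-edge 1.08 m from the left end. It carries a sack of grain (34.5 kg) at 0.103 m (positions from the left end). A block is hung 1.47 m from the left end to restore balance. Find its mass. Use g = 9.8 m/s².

Taking torques about the knife-edge (at 1.08 m from the left end):
Beam weight: 39.1 × 9.8 = 383.2 N down at 0.895 m → arm 0.185 m, τ = 383.2 × 0.185 = 70.89 N·m counterclockwise.
Sack of grain: 34.5 × 9.8 = 338.1 N down at 0.103 m → arm 0.977 m, τ = 338.1 × 0.977 = 330.3 N·m counterclockwise.
Net moment of known loads = 401.2 N·m counterclockwise.
An unknown mass m at 1.47 m has arm 0.39 m; its moment is m·g·0.39 clockwise.
For rotational equilibrium, m × 9.8 × 0.39 = 401.2, so m = 401.2 / (9.8 × 0.39) = 105 kg.

m ≈ 105 kg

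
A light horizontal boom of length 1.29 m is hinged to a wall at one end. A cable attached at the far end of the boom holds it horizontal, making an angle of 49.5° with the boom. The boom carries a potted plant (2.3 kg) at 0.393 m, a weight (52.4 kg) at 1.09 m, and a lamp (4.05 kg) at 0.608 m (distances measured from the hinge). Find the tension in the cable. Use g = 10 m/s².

Take moments about the hinge.
Potted plant: 2.3 × 10 = 23 N down at 0.393 m → arm 0.393 m, τ = 23 × 0.393 = 9.039 N·m clockwise.
Weight: 52.4 × 10 = 524 N down at 1.09 m → arm 1.09 m, τ = 524 × 1.09 = 571.2 N·m clockwise.
Lamp: 4.05 × 10 = 40.5 N down at 0.608 m → arm 0.608 m, τ = 40.5 × 0.608 = 24.62 N·m clockwise.
Total clockwise load moment = 604.9 N·m.
The cable tension T acts at 1.29 m; only its component perpendicular to the boom, T sinθ, produces torque. sin 49.5° = 0.7604.
Setting net torque to zero: T × 1.29 × 0.7604 = 604.9 → T = 604.9 / 0.9809 = 617 N.

T ≈ 617 N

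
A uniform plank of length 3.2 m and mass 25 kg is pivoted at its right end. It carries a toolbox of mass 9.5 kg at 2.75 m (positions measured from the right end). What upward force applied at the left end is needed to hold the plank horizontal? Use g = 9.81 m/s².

Take moments about the right end.
Beam weight: 25 × 9.81 = 245.2 N down at 1.6 m → arm 1.6 m, τ = 245.2 × 1.6 = 392.3 N·m counterclockwise.
Toolbox: 9.5 × 9.81 = 93.2 N down at 2.75 m → arm 2.75 m, τ = 93.2 × 2.75 = 256.3 N·m counterclockwise.
Net moment of the loads = 648.6 N·m counterclockwise.
The upward force F acts at the left end, arm 3.2 m, giving F × 3.2 clockwise.
Setting net torque to zero: F × 3.2 = 648.6 → F = 648.6 / 3.2 = 203 N.

F ≈ 203 N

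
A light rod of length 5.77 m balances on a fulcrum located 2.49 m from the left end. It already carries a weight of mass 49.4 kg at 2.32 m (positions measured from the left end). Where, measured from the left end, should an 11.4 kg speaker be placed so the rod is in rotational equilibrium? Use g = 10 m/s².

x ≈ 3.23 m from the left end

Taking torques about the fulcrum (at 2.49 m from the left end):
Weight: 49.4 × 10 = 494 N down at 2.32 m → arm 0.17 m, τ = 494 × 0.17 = 83.98 N·m counterclockwise.
Net moment of existing loads = 83.98 N·m counterclockwise.
The speaker weighs 11.4 × 10 = 114 N and must supply an equal clockwise moment, so its lever arm about the fulcrum is 83.98 / 114 = 0.737 m.
That puts it at 2.49 + 0.737 = 3.23 m from the left end.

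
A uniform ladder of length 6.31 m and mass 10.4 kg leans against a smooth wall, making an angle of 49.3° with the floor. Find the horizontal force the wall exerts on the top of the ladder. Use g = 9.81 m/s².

About the foot of the ladder:
Ladder weight 10.4×9.81 = 102 N acts at 3.155 m along the ladder; its horizontal arm is 3.155·cos49.3° = 2.057 m → τ = 209.8 N·m clockwise.
Wall normal N acts horizontally at the top; its moment arm is the height L sinθ = 6.31·sin49.3° = 4.784 m, counterclockwise.
Στ = 0 ⇒ N × 4.784 = 209.8 ⇒ N = 43.9 N.

N_wall ≈ 43.9 N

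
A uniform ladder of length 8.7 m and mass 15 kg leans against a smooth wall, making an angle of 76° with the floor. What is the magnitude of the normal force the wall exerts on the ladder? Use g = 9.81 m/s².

N_wall ≈ 18.3 N

Sum moments about the foot of the ladder (the floor normal and friction both act there and drop out).
Ladder weight 15×9.81 = 147.2 N acts at 4.35 m along the ladder; its horizontal arm is 4.35·cos76° = 1.052 m → τ = 154.9 N·m clockwise.
Wall normal N acts horizontally at the top; its moment arm is the height L sinθ = 8.7·sin76° = 8.442 m, counterclockwise.
For rotational equilibrium, N × 8.442 = 154.9, so N = 18.3 N.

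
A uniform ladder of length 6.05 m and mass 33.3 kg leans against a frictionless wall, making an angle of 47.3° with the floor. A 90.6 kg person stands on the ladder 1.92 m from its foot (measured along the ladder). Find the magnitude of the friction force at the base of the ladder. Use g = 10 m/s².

f ≈ 419 N

Taking torques about the foot of the ladder:
Ladder weight 33.3×10 = 333 N acts at 3.025 m along the ladder; its horizontal arm is 3.025·cos47.3° = 2.051 m → τ = 683 N·m clockwise.
Person: 90.6×10 = 906 N at 1.92 m → arm 1.302 m → τ = 1180 N·m clockwise.
Wall normal N acts horizontally at the top; its moment arm is the height L sinθ = 6.05·sin47.3° = 4.446 m, counterclockwise.
Στ = 0 ⇒ N × 4.446 = 1863 ⇒ N = 419 N.
ΣFx = 0: friction at the foot balances the wall's push, so f = N_wall = 419 N.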